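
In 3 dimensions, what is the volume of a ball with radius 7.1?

V_3(7.1) = π^(3/2) · (7.1)^3 / Γ(3/2 + 1) ≈ 1499.21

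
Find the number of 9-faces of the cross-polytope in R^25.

An n-cross-polytope has 2^(k+1)·C(n,k+1) k-faces. Here 2^10·C(25,10) = 1024·3268760 = 3347210240.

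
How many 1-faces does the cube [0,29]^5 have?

Each of the 2^5 = 32 vertices has degree 5; total edges = 5·2^5/2 = 80.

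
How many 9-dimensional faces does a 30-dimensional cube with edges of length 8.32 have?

f_9(30-cube) = (30 choose 9) · 2^21 = 30004268236800.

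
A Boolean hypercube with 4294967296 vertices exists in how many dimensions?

Since 2^n = 4294967296, we have n = 32.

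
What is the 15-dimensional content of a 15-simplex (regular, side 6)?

Volume = 6^15 · √(16/2^15) / 15! ≈ 0.00794519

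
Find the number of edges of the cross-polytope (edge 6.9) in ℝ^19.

Number of 1-faces = 2^(1+1) · C(19,1+1) = 4 · 171 = 684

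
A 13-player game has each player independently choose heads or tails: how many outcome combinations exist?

The 13-cube has 2^13 = 8192 vertices.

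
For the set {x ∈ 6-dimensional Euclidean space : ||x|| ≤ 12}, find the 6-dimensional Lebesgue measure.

The n-ball volume is π^(n/2)·r^n/Γ(n/2+1). With n=6, r=12: V = 497664·π^3 ≈ 1.54307e+07.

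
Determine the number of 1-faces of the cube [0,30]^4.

Choose 1 of 4 axes to span the face (C(4,1) = 4 ways), then fix each of the remaining 3 coordinates at one of its two extreme values (2^3 = 8 ways): 4·8 = 32.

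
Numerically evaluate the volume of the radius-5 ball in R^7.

V_7(5) = π^(7/2) · (5)^7 / Γ(7/2 + 1) = 250000·π^3/21 ≈ 369122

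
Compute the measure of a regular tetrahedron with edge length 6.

Volume = (√2/12) · 6³ = 25.4558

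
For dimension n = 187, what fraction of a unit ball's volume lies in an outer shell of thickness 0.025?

1 - (1-0.025)^187 ≈ 0.991213 ≈ 99.12%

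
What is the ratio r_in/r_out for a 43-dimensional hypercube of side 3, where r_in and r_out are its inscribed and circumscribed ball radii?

r_in = 3/2 (half the side); r_out = 3√43/2 (half the diagonal). Ratio = 1/√43 ≈ 0.152499.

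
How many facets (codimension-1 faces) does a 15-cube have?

f_14(15-cube) = (15 choose 14) · 2^1 = 30.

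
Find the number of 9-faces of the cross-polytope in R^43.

Number of 9-faces = 2^(9+1) · C(43,9+1) = 1024 · 1917334783 = 1963350817792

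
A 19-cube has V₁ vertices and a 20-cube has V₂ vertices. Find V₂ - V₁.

V₁ = 2^19 = 524288. V₂ = 2^20 = 1048576. V₂ - V₁ = 524288.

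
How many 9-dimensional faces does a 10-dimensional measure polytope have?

Choose 9 of 10 axes to span the face (C(10,9) = 10 ways), then fix each of the remaining 1 coordinate at one of its two extreme values (2^1 = 2 ways): 10·2 = 20.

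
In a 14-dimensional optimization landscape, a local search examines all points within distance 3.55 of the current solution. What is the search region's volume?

V_14(3.55) = π^(14/2) · (3.55)^14 / Γ(14/2 + 1) ≈ 3.02563e+07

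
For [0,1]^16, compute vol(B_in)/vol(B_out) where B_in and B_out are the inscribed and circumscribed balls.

V_in/V_out = n^(-n/2) = 16^(-16/2) ≈ 2.32831e-10.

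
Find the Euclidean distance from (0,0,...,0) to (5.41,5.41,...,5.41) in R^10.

Diagonal = √10 · 5.41 ≈ 17.1079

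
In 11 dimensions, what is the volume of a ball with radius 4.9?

Volume = π^{11/2}·(4.9)^11/Γ(13/2) ≈ 7.36651e+07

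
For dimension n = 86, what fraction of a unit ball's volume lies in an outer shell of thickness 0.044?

1 - (1-0.044)^86 ≈ 0.979137 ≈ 97.91%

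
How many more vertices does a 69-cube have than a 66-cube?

The 69-cube has 2^69 = 590295810358705651712 vertices. The 66-cube has 2^66 = 73786976294838206464 vertices. Difference: 590295810358705651712 - 73786976294838206464 = 516508834063867445248.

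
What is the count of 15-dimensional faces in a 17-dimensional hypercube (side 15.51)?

f_15(17-cube) = (17 choose 15) · 2^2 = 544.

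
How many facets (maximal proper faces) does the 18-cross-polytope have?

An n-cross-polytope has 2^(k+1)·C(n,k+1) k-faces. Here 2^18·C(18,18) = 262144·1 = 262144.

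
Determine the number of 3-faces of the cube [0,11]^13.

f_3(13-cube) = (13 choose 3) · 2^10 = 292864.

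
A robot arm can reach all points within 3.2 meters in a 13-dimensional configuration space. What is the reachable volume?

V_13(3.2) = π^(13/2) · (3.2)^13 / Γ(13/2 + 1) ≈ 3.35963e+06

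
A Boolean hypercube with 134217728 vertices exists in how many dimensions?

Since 2^n = 134217728, we have n = 27.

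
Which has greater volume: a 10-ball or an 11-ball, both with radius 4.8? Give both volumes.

V_10(4.8) ≈ 1.6557e+07. V_11(4.8) ≈ 5.87163e+07. The 11-ball is larger.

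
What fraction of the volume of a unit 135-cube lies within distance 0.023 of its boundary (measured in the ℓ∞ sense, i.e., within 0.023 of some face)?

1 - (1 - 2·0.023)^135 = 1 - 0.954^135 ≈ 0.998266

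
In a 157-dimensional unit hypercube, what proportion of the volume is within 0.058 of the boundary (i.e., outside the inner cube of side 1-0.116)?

Shell fraction = 1 - (1-0.116)^157 ≈ 0.9999999961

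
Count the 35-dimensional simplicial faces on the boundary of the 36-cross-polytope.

An n-cross-polytope has 2^(k+1)·C(n,k+1) k-faces. Here 2^36·C(36,36) = 68719476736·1 = 68719476736.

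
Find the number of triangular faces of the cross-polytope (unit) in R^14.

Number of 2-faces = 2^(2+1) · C(14,2+1) = 8 · 364 = 2912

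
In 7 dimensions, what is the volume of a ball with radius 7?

V = 1882384·π^3/15 ≈ 3.89105e+06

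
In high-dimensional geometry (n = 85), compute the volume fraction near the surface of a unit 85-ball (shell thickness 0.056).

1 - (1-0.056)^85 ≈ 0.992542 ≈ 99.25%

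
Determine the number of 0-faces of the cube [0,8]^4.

An n-cube has C(n,k)·2^(n-k) k-faces. Here C(4,0)·2^4 = 1·16 = 16.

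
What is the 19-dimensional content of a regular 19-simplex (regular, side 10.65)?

For a regular n-simplex with edge a, V = (a^n / n!)·√((n+1)/2^n). With a=10.65, n=19: V ≈ 1.67988.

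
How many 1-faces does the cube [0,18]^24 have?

An n-cube has n·2^(n-1) edges. With n = 24: 24·8388608 = 201326592.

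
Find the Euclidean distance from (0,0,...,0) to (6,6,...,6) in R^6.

Diagonal = √6 · 6 ≈ 14.6969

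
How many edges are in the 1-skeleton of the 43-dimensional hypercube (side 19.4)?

The 43-cube has n·2^(n-1) = 43·2^42 = 43·4398046511104 = 189115999977472 edges.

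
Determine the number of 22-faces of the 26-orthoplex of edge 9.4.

f_22(26-orthoplex) = 2^23 · (26 choose 23) = 21810380800.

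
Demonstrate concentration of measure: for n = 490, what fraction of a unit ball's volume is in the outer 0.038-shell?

1 - (1-0.038)^490 ≈ 0.9999999943 ≈ 99.999999%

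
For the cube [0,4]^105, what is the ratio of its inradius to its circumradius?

Ratio = (s/2)/(s√105/2) = 105^(-1/2) ≈ 0.09759.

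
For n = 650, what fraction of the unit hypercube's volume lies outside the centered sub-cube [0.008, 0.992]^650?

The inner cube has side 1-2·0.008 = 0.984 and volume (0.984)^650 ≈ 2.798e-05, so the shell holds 0.999972 of the volume.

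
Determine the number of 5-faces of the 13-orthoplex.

f_5(13-orthoplex) = 2^6 · (13 choose 6) = 109824.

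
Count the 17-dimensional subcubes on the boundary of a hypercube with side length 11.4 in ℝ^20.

f_17(20-cube) = (20 choose 17) · 2^3 = 9120.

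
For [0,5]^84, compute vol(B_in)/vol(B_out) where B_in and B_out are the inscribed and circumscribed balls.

Volume scales as r^n, and r_in/r_out = 1/√84, giving (1/√84)^84 ≈ 1.5145e-81.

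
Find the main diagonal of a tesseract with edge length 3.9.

The space diagonal of an n-cube of side s is s√n. Here 3.9·√4 = 7.8.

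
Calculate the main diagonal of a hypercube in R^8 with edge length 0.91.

Diagonal = √8 · 0.91 ≈ 2.57387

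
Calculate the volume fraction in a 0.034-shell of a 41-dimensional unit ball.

1 - (1-0.034)^41 ≈ 0.757862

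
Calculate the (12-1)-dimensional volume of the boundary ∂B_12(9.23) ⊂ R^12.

The surface area of an n-ball is 2π^(n/2) r^(n-1) / Γ(n/2). For n=12, r=9.23: 6.63692e+11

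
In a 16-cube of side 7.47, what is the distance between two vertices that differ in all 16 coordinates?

The space diagonal of an n-cube of side s is s√n. Here 7.47·√16 = 29.88.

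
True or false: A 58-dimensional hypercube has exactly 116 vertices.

False. The 58-cube has 2^58 = 288230376151711744 vertices.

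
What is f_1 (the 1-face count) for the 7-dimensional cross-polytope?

Number of 1-faces = 2^(1+1) · C(7,1+1) = 4 · 21 = 84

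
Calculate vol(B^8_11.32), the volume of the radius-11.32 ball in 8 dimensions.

Volume = π^{8/2}·(11.32)^8/Γ(5) ≈ 1.09436e+09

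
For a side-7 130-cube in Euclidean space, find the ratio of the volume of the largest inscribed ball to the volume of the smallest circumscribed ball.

Volume scales as r^n, and r_in/r_out = 1/√130, giving (1/√130)^130 ≈ 3.92358e-138.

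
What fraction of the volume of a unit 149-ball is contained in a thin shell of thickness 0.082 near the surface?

Shell fraction = 1 - (1-0.082)^149 ≈ 0.9999970922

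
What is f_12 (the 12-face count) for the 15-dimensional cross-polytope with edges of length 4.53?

Each 12-face is the convex hull of 13 vertices, one chosen as ±e_i from each of 13 distinct axes: 2^13·C(15,13) = 860160.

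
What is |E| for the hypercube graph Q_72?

Number of 1-faces = C(72,1)·2^(72-1) = 72·2361183241434822606848 = 170005193383307227693056.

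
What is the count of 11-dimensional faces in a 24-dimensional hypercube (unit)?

Number of 11-faces = C(24,11) · 2^(24-11) = 2496144 · 8192 = 20448411648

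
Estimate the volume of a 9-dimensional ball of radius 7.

V_9(7) = π^(9/2) · (7)^9 / Γ(9/2 + 1) = 184473632·π^4/135 ≈ 1.33107e+08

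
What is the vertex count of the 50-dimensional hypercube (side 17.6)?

Number of vertices = 2^50 = 1125899906842624.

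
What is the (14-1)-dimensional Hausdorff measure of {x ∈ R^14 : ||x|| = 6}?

S_14(6) = 2·π^(14/2)·(6)^13 / Γ(14/2) = 181398528·π^7/5 ≈ 1.09575e+11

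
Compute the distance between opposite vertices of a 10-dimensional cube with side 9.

The space diagonal of an n-cube of side s is s√n. Here 9·√10 ≈ 28.4605.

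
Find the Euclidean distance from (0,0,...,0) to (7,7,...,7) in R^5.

d = √(7² + 7² + ... + 7²) [5 terms] = √(5·7²) = 7√5 ≈ 15.6525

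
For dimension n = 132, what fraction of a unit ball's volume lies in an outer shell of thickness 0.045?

1 - (1-0.045)^132 ≈ 0.997707 ≈ 99.77%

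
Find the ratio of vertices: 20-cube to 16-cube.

The 20-cube has 2^20 = 1048576 vertices. The 16-cube has 2^16 = 65536 vertices. Ratio: 1048576/65536 = 16.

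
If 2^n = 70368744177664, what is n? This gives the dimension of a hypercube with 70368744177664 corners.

2^n = 70368744177664 ⇒ n = log_2(70368744177664) = 46.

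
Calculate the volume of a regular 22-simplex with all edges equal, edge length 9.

For a regular n-simplex with edge a, V = (a^n / n!)·√((n+1)/2^n). With a=9, n=22: V ≈ 0.00205165.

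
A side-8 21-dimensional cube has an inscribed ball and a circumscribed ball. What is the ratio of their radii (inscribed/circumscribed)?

r_in = 8/2 (half the side); r_out = 8√21/2 (half the diagonal). Ratio = 1/√21 ≈ 0.218218.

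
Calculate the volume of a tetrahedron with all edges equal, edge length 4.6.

Volume = (√2/12) · 4.6³ = 11.4712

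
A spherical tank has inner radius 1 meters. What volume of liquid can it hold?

The n-ball volume is π^(n/2)·r^n/Γ(n/2+1). With n=3, r=1: V = 4·π/3 ≈ 4.18879.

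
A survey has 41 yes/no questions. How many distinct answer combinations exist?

Number of vertices = 2^41 = 2199023255552.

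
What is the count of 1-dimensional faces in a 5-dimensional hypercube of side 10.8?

An n-cube has C(n,k)·2^(n-k) k-faces. Here C(5,1)·2^4 = 5·16 = 80.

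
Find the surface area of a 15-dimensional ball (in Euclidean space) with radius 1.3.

S_15(1.3) = 2·π^(15/2)·(1.3)^14 / Γ(15/2) ≈ 225.283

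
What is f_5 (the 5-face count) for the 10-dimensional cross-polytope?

f_5(10-orthoplex) = 2^6 · (10 choose 6) = 13440.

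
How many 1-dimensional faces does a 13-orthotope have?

Choose 1 of 13 axes to span the face (C(13,1) = 13 ways), then fix each of the remaining 12 coordinates at one of its two extreme values (2^12 = 4096 ways): 13·4096 = 53248.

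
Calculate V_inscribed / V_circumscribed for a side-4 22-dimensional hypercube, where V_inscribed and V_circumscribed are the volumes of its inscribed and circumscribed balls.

Volume scales as r^n, and r_in/r_out = 1/√22, giving (1/√22)^22 ≈ 1.7114e-15.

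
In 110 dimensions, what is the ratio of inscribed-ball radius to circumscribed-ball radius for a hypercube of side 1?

r_in / r_out = (1/2) / (1√110/2) = 1/√110 ≈ 0.0953463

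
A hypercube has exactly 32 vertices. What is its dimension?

The n-cube has 2^n vertices, and 32 = 2^5, so n = 5.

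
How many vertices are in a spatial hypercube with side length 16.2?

Number of 0-faces = C(3,0) · 2^(3-0) = 1 · 8 = 8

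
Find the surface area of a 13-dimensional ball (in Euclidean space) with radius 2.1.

S_13(2.1) = 2·π^(13/2)·(2.1)^12 / Γ(13/2) ≈ 87079.6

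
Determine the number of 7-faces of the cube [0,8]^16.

An n-cube has C(n,k)·2^(n-k) k-faces. Here C(16,7)·2^9 = 11440·512 = 5857280.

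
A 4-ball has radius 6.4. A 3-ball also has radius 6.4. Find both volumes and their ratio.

V_4(6.4) ≈ 8279.22. V_3(6.4) ≈ 1098.07. Ratio V_4/V_3 ≈ 7.54.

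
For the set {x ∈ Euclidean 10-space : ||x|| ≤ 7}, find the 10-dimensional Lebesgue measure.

The n-ball volume is π^(n/2)·r^n/Γ(n/2+1). With n=10, r=7: V = 282475249·π^5/120 ≈ 7.20358e+08.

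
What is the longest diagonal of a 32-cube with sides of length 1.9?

The space diagonal of an n-cube of side s is s√n. Here 1.9·√32 ≈ 10.748.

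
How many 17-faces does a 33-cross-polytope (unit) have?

Number of 17-faces = 2^(17+1) · C(33,17+1) = 262144 · 1037158320 = 271884830638080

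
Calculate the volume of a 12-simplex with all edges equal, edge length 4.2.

Volume = 4.2^12 · √(13/2^12) / 12! ≈ 0.00354361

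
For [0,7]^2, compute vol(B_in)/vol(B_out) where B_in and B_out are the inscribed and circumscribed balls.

Volume scales as r^n, and r_in/r_out = 1/√2, giving (1/√2)^2 ≈ 0.5.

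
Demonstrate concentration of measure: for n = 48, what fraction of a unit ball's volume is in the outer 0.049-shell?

1 - (1-0.049)^48 ≈ 0.910326 ≈ 91.03%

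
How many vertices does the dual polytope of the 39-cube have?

The 39-dimensional cross-polytope has 2n = 2·39 = 78 vertices.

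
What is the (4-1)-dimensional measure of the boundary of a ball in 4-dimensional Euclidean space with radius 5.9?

The surface area of an n-ball is 2π^(n/2) r^(n-1) / Γ(n/2). For n=4, r=5.9: 4054.02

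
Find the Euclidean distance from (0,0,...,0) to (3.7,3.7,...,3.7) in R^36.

d = √(3.7² + 3.7² + ... + 3.7²) [36 terms] = √(36·3.7²) = 3.7√36 = 22.2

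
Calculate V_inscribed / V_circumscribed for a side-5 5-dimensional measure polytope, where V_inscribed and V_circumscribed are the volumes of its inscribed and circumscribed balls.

V_in/V_out = n^(-n/2) = 5^(-5/2) ≈ 0.0178885.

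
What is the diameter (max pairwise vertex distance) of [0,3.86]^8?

The space diagonal of an n-cube of side s is s√n. Here 3.86·√8 ≈ 10.9177.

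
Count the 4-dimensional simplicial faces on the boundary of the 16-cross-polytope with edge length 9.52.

Each 4-face is the convex hull of 5 vertices, one chosen as ±e_i from each of 5 distinct axes: 2^5·C(16,5) = 139776.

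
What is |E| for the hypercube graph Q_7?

Each of the 2^7 = 128 vertices has degree 7; total edges = 7·2^7/2 = 448.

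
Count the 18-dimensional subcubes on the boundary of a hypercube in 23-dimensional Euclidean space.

An n-cube has C(n,k)·2^(n-k) k-faces. Here C(23,18)·2^5 = 33649·32 = 1076768.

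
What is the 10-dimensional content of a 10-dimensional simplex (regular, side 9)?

Volume = 9^10 · √(11/2^10) / 10! ≈ 99.5883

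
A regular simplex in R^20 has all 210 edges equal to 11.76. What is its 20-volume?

V = (11.76^20 / 20!) · √((20+1) / 2^20) ≈ 4.70795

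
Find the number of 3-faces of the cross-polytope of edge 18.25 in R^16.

An n-cross-polytope has 2^(k+1)·C(n,k+1) k-faces. Here 2^4·C(16,4) = 16·1820 = 29120.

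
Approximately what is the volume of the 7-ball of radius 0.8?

Volume = π^{7/2}·(0.8)^7/Γ(9/2) ≈ 0.990855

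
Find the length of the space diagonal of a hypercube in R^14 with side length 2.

||(2,2,...,2)|| = √(14)·2 ≈ 7.48331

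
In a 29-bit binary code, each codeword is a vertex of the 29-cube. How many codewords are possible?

Number of vertices = 2^29 = 536870912.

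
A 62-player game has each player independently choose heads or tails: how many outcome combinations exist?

Number of vertices = 2^62 = 4611686018427387904.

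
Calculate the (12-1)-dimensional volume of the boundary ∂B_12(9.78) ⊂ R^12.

S = n·V_n(r)/r = 12·V_12(9.78)/9.78 (volume-to-surface relation), giving 1.25451e+12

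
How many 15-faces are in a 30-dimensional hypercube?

Number of 15-faces = C(30,15) · 2^(30-15) = 155117520 · 32768 = 5082890895360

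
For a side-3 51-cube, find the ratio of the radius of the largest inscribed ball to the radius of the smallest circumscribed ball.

r_in = 3/2 (half the side); r_out = 3√51/2 (half the diagonal). Ratio = 1/√51 ≈ 0.140028.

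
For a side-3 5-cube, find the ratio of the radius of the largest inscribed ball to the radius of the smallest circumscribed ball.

r_in / r_out = (3/2) / (3√5/2) = 1/√5 ≈ 0.447214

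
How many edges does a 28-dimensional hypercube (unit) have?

The 28-cube has n·2^(n-1) = 28·2^27 = 28·134217728 = 3758096384 edges.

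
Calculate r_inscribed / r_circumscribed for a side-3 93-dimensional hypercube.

Ratio = (s/2)/(s√93/2) = 93^(-1/2) ≈ 0.103695.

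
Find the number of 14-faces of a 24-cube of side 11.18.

Choose 14 of 24 axes to span the face (C(24,14) = 1961256 ways), then fix each of the remaining 10 coordinates at one of its two extreme values (2^10 = 1024 ways): 1961256·1024 = 2008326144.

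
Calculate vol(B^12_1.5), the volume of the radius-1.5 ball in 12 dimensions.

The n-ball volume is π^(n/2)·r^n/Γ(n/2+1). With n=12, r=1.5: V = 59049·π^6/327680 ≈ 173.245.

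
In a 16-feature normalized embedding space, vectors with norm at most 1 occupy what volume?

V_16(1) = π^(16/2) · (1)^16 / Γ(16/2 + 1) = π^8/40320 ≈ 0.235331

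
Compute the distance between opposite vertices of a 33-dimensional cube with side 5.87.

The space diagonal of an n-cube of side s is s√n. Here 5.87·√33 ≈ 33.7206.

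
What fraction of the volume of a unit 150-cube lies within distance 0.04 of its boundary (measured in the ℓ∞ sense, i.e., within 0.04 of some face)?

Shell fraction = 1 - (1-0.08)^150 ≈ 0.9999963002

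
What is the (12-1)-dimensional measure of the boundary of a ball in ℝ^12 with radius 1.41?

The surface area of an n-ball is 2π^(n/2) r^(n-1) / Γ(n/2). For n=12, r=1.41: 701.711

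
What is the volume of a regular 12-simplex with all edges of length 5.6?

V_12 = √(13) · 5.6^12 / (12! · 2^(12/2)) ≈ 0.111869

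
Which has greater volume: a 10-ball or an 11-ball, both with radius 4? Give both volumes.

V_10(4.0) ≈ 2.67404e+06. V_11(4.0) ≈ 7.9025e+06. The 11-ball is larger.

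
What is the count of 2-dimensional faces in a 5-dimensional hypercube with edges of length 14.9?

Number of 2-faces = C(5,2) · 2^(5-2) = 10 · 8 = 80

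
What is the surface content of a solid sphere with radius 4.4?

The surface area of an n-ball is 2π^(n/2) r^(n-1) / Γ(n/2). For n=3, r=4.4: 4πr² = 4π·(4.4)² ≈ 243.285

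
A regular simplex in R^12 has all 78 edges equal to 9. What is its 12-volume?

Volume = 9^12 · √(13/2^12) / 12! ≈ 33.2173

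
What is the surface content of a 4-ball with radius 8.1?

The surface area of an n-ball is 2π^(n/2) r^(n-1) / Γ(n/2). For n=4, r=8.1: 10490.2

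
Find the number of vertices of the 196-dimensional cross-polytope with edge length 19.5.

The 196-dimensional cross-polytope has 2n = 2·196 = 392 vertices.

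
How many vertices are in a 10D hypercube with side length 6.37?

f_0(10-cube) = (10 choose 0) · 2^10 = 1024.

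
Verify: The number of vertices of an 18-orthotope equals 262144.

True. The 18-cube has 2^18 = 262144 vertices.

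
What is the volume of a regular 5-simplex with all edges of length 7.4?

V = (7.4^5 / 5!) · √((5+1) / 2^5) ≈ 80.0715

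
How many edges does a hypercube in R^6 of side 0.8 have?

Each of the 2^6 = 64 vertices has degree 6; total edges = 6·2^6/2 = 192.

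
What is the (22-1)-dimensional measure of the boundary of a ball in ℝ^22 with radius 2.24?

S_22(2.24) = 2·π^(22/2)·(2.24)^21 / Γ(22/2) ≈ 3.67387e+06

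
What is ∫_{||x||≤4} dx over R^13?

Volume = π^{13/2}·(4)^13/Γ(15/2) = 8589934592·π^6/135135 ≈ 6.11113e+07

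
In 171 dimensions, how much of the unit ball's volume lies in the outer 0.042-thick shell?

Shell fraction = 1 - (1-0.042)^171 ≈ 0.999349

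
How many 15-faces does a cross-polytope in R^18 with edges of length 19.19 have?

f_15(18-orthoplex) = 2^16 · (18 choose 16) = 10027008.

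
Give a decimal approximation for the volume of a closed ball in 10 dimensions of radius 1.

V = π^5/120 ≈ 2.55016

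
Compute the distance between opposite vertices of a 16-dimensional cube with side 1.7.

||(1.7,1.7,...,1.7)|| = √(16)·1.7 = 6.8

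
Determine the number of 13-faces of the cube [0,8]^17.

f_13(17-cube) = (17 choose 13) · 2^4 = 38080.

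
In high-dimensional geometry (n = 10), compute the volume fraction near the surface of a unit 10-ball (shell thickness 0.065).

1 - (1-0.065)^10 ≈ 0.489358 ≈ 48.94%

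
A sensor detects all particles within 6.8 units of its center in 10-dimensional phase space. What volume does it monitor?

V_10(6.8) = π^(10/2) · (6.8)^10 / Γ(10/2 + 1) ≈ 5.39085e+08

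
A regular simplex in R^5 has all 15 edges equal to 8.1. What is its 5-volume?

For a regular n-simplex with edge a, V = (a^n / n!)·√((n+1)/2^n). With a=8.1, n=5: V ≈ 125.818.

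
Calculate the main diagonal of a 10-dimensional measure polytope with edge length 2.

Diagonal = √10 · 2 ≈ 6.32456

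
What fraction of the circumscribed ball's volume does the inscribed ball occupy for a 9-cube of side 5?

V_in/V_out = n^(-n/2) = 9^(-9/2) ≈ 5.08053e-05.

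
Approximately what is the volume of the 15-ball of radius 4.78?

The n-ball volume is π^(n/2)·r^n/Γ(n/2+1). With n=15, r=4.78: V ≈ 5.92718e+09.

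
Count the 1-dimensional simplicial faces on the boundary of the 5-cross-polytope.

Number of 1-faces = 2^(1+1) · C(5,1+1) = 4 · 10 = 40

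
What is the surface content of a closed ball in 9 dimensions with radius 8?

S_9(8) = 2·π^(9/2)·(8)^8 / Γ(9/2) = 536870912·π^4/105 ≈ 4.98058e+08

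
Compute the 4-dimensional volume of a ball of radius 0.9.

Volume = π^{4/2}·(0.9)^4/Γ(3) ≈ 3.23772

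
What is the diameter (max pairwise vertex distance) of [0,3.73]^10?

The space diagonal of an n-cube of side s is s√n. Here 3.73·√10 ≈ 11.7953.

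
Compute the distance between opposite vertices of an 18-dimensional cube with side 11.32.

d = √(11.32² + 11.32² + ... + 11.32²) [18 terms] = √(18·11.32²) = 11.32√18 ≈ 48.0267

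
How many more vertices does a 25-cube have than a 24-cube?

The 25-cube has 2^25 = 33554432 vertices. The 24-cube has 2^24 = 16777216 vertices. Difference: 33554432 - 16777216 = 16777216.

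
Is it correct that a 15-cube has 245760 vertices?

False. The 15-cube has 2^15 = 32768 vertices.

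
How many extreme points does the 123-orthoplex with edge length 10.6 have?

Number of vertices = 2n = 246.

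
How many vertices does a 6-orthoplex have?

Number of 0-faces = 2^(0+1) · C(6,0+1) = 2 · 6 = 12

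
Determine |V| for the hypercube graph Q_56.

The 56-cube has 2^56 = 72057594037927936 vertices.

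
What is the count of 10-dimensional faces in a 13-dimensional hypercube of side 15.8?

Choose 10 of 13 axes to span the face (C(13,10) = 286 ways), then fix each of the remaining 3 coordinates at one of its two extreme values (2^3 = 8 ways): 286·8 = 2288.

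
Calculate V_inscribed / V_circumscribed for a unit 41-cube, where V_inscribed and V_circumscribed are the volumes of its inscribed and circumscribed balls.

Volume scales as r^n, and r_in/r_out = 1/√41, giving (1/√41)^41 ≈ 8.66824e-34.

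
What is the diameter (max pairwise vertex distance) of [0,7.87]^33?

d = √(7.87² + 7.87² + ... + 7.87²) [33 terms] = √(33·7.87²) = 7.87√33 ≈ 45.2097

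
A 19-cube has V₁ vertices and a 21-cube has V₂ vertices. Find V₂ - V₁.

V₁ = 2^19 = 524288. V₂ = 2^21 = 2097152. V₂ - V₁ = 1572864.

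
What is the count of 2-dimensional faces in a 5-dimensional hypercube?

f_2(5-cube) = (5 choose 2) · 2^3 = 80.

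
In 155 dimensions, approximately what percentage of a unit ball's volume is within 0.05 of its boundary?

1 - (1-0.05)^155 ≈ 0.999648 ≈ 99.9648%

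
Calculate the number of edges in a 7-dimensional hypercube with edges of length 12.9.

Number of 1-faces = C(7,1)·2^(7-1) = 7·64 = 448.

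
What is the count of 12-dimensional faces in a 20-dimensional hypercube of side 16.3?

Number of 12-faces = C(20,12) · 2^(20-12) = 125970 · 256 = 32248320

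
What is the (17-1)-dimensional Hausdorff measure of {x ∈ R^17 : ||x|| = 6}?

The surface area of an n-ball is 2π^(n/2) r^(n-1) / Γ(n/2). For n=17, r=6: 17832200896512·π^8/25025 ≈ 6.76129e+12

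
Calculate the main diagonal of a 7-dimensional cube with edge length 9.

Diagonal = √7 · 9 ≈ 23.8118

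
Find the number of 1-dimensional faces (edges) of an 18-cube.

Number of 1-faces = C(18,1)·2^(18-1) = 18·131072 = 2359296.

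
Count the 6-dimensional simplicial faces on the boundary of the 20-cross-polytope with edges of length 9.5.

Number of 6-faces = 2^(6+1) · C(20,6+1) = 128 · 77520 = 9922560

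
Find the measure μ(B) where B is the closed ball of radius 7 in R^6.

Volume = π^{6/2}·(7)^6/Γ(4) = 117649·π^3/6 ≈ 607976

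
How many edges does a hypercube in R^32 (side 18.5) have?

An n-cube has n·2^(n-1) edges. With n = 32: 32·2147483648 = 68719476736.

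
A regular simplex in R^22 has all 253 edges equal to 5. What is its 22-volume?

V = (5^22 / 22!) · √((22+1) / 2^22) ≈ 4.96715e-09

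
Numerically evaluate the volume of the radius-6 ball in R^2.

V_2(6) = π^(2/2) · (6)^2 / Γ(2/2 + 1) = 36·π ≈ 113.097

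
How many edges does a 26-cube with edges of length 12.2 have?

Number of 1-faces = C(26,1)·2^(26-1) = 26·33554432 = 872415232.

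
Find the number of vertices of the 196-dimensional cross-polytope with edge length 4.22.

An n-cross-polytope has 2n vertices; here n = 196, giving 392.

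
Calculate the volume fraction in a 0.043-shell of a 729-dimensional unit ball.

1 - (1-0.043)^729 ≈ 1 - 1.216e-14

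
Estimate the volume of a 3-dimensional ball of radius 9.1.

The n-ball volume is π^(n/2)·r^n/Γ(n/2+1). With n=3, r=9.1: V ≈ 3156.55.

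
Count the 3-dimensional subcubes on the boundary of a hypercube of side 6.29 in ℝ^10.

Number of 3-faces = C(10,3) · 2^(10-3) = 120 · 128 = 15360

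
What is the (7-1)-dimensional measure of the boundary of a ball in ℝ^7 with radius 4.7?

S_7(4.7) = 2·π^(7/2)·(4.7)^6 / Γ(7/2) ≈ 356505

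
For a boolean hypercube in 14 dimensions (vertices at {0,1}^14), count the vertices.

An n-cube has 2^n vertices; for n = 14 that is 2^14 = 16384.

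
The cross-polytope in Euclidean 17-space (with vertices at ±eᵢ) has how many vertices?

The 17-dimensional cross-polytope has 2n = 2·17 = 34 vertices.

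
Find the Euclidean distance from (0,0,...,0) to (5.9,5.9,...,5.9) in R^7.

d = √(5.9² + 5.9² + ... + 5.9²) [7 terms] = √(7·5.9²) = 5.9√7 ≈ 15.6099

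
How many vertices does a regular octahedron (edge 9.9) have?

An n-cross-polytope has 2n vertices; here n = 3, giving 6.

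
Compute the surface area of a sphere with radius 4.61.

S = n·V_n(r)/r = 3·V_3(4.61)/4.61 (volume-to-surface relation), giving 4πr² = 4π·(4.61)² ≈ 267.062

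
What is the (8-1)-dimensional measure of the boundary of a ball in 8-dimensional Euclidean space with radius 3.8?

S = n·V_n(r)/r = 8·V_8(3.8)/3.8 (volume-to-surface relation), giving 371504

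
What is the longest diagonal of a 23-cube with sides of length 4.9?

||(4.9,4.9,...,4.9)|| = √(23)·4.9 ≈ 23.4996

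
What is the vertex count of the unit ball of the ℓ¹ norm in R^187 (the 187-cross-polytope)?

Number of vertices = 2n = 374.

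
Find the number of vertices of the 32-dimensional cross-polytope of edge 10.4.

The vertices are ±e_1, ..., ±e_32, so there are 2·32 = 64.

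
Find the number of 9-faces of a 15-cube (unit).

f_9(15-cube) = (15 choose 9) · 2^6 = 320320.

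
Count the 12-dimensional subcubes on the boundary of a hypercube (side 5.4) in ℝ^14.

f_12(14-cube) = (14 choose 12) · 2^2 = 364.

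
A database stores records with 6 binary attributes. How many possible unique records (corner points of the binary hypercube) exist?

An n-cube has 2^n vertices; for n = 6 that is 2^6 = 64.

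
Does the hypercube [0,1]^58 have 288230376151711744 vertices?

True. The 58-cube has 2^58 = 288230376151711744 vertices.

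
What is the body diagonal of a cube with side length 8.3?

||(8.3,8.3,...,8.3)|| = √(3)·8.3 ≈ 14.376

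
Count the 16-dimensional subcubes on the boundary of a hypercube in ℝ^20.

Choose 16 of 20 axes to span the face (C(20,16) = 4845 ways), then fix each of the remaining 4 coordinates at one of its two extreme values (2^4 = 16 ways): 4845·16 = 77520.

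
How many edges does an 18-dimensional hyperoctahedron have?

Number of 1-faces = 2^(1+1) · C(18,1+1) = 4 · 153 = 612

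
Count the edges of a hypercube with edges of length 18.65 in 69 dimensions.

An n-cube has n·2^(n-1) edges. With n = 69: 69·295147905179352825856 = 20365205457375344984064.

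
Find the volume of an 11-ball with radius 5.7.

V_11(5.7) = π^(11/2) · (5.7)^11 / Γ(11/2 + 1) ≈ 3.88802e+08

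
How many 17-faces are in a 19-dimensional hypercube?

An n-cube has C(n,k)·2^(n-k) k-faces. Here C(19,17)·2^2 = 171·4 = 684.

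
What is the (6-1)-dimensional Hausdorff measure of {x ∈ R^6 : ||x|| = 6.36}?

|∂B_6(6.36)| ≈ 322653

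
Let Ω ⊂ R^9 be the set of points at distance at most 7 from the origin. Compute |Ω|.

V_9(7) = π^(9/2) · (7)^9 / Γ(9/2 + 1) = 184473632·π^4/135 ≈ 1.33107e+08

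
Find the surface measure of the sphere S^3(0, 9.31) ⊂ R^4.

The surface area of an n-ball is 2π^(n/2) r^(n-1) / Γ(n/2). For n=4, r=9.31: 15928.6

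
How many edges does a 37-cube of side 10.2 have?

Number of 1-faces = C(37,1)·2^(37-1) = 37·68719476736 = 2542620639232.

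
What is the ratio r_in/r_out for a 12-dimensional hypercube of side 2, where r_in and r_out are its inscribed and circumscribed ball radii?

r_in = 2/2 (half the side); r_out = 2√12/2 (half the diagonal). Ratio = 1/√12 ≈ 0.288675.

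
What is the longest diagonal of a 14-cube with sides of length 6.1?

d = √(6.1² + 6.1² + ... + 6.1²) [14 terms] = √(14·6.1²) = 6.1√14 ≈ 22.8241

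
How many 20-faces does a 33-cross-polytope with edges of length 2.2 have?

f_20(33-orthoplex) = 2^21 · (33 choose 21) = 744105852272640.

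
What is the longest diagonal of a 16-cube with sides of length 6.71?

d = √(6.71² + 6.71² + ... + 6.71²) [16 terms] = √(16·6.71²) = 6.71√16 = 26.84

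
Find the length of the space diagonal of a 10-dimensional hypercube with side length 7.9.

Diagonal = √10 · 7.9 ≈ 24.982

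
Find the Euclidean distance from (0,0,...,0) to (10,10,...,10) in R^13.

d = √(10² + 10² + ... + 10²) [13 terms] = √(13·10²) = 10√13 ≈ 36.0555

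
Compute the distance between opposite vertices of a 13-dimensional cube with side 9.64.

Diagonal = √13 · 9.64 ≈ 34.7575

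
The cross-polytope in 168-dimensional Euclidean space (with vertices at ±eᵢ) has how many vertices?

The vertices are ±e_1, ..., ±e_168, so there are 2·168 = 336.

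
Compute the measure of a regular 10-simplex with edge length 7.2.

V_10 = √(11) · 7.2^10 / (10! · 2^(10/2)) ≈ 10.6932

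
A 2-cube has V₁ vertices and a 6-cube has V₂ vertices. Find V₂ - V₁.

V₁ = 2^2 = 4. V₂ = 2^6 = 64. V₂ - V₁ = 60.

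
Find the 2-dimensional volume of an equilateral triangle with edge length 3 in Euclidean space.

Area = (√3/4) · 3² = 3.89711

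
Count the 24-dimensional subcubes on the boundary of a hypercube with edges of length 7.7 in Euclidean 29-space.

Number of 24-faces = C(29,24) · 2^(29-24) = 118755 · 32 = 3800160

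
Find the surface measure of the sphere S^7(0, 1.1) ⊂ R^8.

|∂B_8(1.1)| ≈ 63.2743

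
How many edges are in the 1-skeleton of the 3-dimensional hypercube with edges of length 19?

Number of 1-faces = C(3,1)·2^(3-1) = 3·4 = 12.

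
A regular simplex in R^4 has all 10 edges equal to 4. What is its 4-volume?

For a regular n-simplex with edge a, V = (a^n / n!)·√((n+1)/2^n). With a=4, n=4: V ≈ 5.96285.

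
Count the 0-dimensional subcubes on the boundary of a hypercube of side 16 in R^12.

Number of 0-faces = C(12,0) · 2^(12-0) = 1 · 4096 = 4096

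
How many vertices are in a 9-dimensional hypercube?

An n-cube has C(n,k)·2^(n-k) k-faces. Here C(9,0)·2^9 = 1·512 = 512.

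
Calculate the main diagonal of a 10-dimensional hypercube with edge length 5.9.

d = √(5.9² + 5.9² + ... + 5.9²) [10 terms] = √(10·5.9²) = 5.9√10 ≈ 18.6574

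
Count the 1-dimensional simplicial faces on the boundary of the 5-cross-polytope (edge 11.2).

An n-cross-polytope has 2^(k+1)·C(n,k+1) k-faces. Here 2^2·C(5,2) = 4·10 = 40.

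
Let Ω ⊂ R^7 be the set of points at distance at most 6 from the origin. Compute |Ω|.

V = 1492992·π^3/35 ≈ 1.32263e+06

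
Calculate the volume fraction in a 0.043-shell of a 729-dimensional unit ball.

Shell fraction = 1 - (1-0.043)^729 ≈ 1 - 1.216e-14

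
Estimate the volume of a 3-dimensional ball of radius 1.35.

Volume = π^{3/2}·(1.35)^3/Γ(5/2) ≈ 10.306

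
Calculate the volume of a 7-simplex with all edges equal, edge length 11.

V = (11^7 / 7!) · √((7+1) / 2^7) ≈ 966.626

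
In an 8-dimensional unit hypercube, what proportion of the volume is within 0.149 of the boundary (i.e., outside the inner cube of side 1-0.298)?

Shell fraction = 1 - (1-0.298)^8 ≈ 0.941021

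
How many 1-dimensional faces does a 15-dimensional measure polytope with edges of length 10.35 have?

f_1(15-cube) = (15 choose 1) · 2^14 = 245760.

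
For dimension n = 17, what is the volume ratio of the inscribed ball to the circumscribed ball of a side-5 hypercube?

The radii are 5/2 and 5√17/2, so the volume ratio is (1/√17)^17 = 17^{-17/2} ≈ 3.47684e-11.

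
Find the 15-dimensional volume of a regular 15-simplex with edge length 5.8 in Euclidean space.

V = (5.8^15 / 15!) · √((15+1) / 2^15) ≈ 0.0047781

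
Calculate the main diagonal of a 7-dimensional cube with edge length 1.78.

d = √(1.78² + 1.78² + ... + 1.78²) [7 terms] = √(7·1.78²) = 1.78√7 ≈ 4.70944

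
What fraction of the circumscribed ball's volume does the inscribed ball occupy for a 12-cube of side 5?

The radii are 5/2 and 5√12/2, so the volume ratio is (1/√12)^12 = 12^{-12/2} ≈ 3.34898e-07.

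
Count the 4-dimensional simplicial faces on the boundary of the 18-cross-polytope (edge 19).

Each 4-face is the convex hull of 5 vertices, one chosen as ±e_i from each of 5 distinct axes: 2^5·C(18,5) = 274176.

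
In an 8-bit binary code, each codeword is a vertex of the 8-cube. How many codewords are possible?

An n-cube has 2^n vertices; for n = 8 that is 2^8 = 256.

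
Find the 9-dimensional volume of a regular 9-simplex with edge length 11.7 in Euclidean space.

Volume = 11.7^9 · √(10/2^9) / 9! ≈ 1582.25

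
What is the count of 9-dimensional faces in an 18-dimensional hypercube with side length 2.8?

An n-cube has C(n,k)·2^(n-k) k-faces. Here C(18,9)·2^9 = 48620·512 = 24893440.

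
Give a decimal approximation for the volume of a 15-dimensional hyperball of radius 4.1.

V_15(4.1) = π^(15/2) · (4.1)^15 / Γ(15/2 + 1) ≈ 5.93182e+08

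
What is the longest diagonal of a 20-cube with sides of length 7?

Diagonal = √20 · 7 ≈ 31.305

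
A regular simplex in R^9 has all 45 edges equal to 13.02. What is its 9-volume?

For a regular n-simplex with edge a, V = (a^n / n!)·√((n+1)/2^n). With a=13.02, n=9: V ≈ 4140.96.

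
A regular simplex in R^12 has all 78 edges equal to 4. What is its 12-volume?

Volume = 4^12 · √(13/2^12) / 12! ≈ 0.00197322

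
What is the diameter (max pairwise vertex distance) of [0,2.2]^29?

Diagonal = √29 · 2.2 ≈ 11.8474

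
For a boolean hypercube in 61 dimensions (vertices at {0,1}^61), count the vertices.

An n-cube has 2^n vertices; for n = 61 that is 2^61 = 2305843009213693952.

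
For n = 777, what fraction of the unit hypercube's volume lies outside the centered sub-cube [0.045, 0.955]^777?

Shell fraction = 1 - (1-0.09)^777 ≈ 1 - 1.497e-32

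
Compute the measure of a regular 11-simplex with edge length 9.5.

For a regular n-simplex with edge a, V = (a^n / n!)·√((n+1)/2^n). With a=9.5, n=11: V ≈ 109.076.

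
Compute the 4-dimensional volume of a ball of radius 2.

V_4(2) = π^(4/2) · (2)^4 / Γ(4/2 + 1) = 8·π^2 ≈ 78.9568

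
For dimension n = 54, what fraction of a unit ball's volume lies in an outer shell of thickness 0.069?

1 - (1-0.069)^54 ≈ 0.978949 ≈ 97.89%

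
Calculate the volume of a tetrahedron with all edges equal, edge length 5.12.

Volume = (√2/12) · 5.12³ = 15.8177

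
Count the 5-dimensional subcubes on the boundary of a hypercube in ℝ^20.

Number of 5-faces = C(20,5) · 2^(20-5) = 15504 · 32768 = 508035072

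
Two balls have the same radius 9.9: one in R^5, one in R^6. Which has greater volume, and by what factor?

V_5(9.9) ≈ 500581, V_6(9.9) ≈ 4.8653e+06. The 6-ball is larger by a factor of 9.719.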